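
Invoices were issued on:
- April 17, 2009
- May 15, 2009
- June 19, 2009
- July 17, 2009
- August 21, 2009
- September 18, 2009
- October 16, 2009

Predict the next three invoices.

Gaps: 28, 35, 28, 35, 28, 28 days — a mix of 28 and 35. Every date is a Friday.
Each is the 3rd Friday of its month.
November 2009 — 3rd Friday is November 20, 2009.
3rd Friday of December 2009: December 18, 2009.
January 2010 — 3rd Friday is January 15, 2010.

November 20, 2009; December 18, 2009; January 15, 2010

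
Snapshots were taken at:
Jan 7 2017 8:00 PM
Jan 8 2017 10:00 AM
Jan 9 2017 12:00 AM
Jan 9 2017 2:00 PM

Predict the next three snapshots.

Jan 10 2017 4:00 AM, Jan 10 2017 6:00 PM, Jan 11 2017 8:00 AM

Gaps: 14, 14, 14 hours — each event is 14 hours after the previous one.
Jan 9 2017 2:00 PM + 14 h = Jan 10 2017 4:00 AM.
Jan 10 2017 4:00 AM + 14 h = Jan 10 2017 6:00 PM.
Jan 10 2017 6:00 PM + 14 h = Jan 11 2017 8:00 AM.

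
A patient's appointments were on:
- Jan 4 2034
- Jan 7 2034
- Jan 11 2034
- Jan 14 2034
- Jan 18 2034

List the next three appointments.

Jan 21 2034, Jan 25 2034, Jan 28 2034

Gaps: 3, 4, 3, 4 days — not constant, but cyclic with period 2.
The events fall on every Wednesday and Saturday.
Next Saturday: Jan 21 2034.
Next Wednesday: Jan 25 2034.
Next Saturday: Jan 28 2034.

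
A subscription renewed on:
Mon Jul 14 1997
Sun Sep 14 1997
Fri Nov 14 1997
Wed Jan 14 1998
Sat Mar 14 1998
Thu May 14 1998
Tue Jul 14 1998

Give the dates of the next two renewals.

Mon Sep 14 1998, Sat Nov 14 1998

Each date is the 14th; the gaps (62, 61, 61, 59, 61, 61) track the month lengths.
The rule is the 14th of every 2 months.
September 1998: Mon Sep 14 1998.
November 1998: Sat Nov 14 1998.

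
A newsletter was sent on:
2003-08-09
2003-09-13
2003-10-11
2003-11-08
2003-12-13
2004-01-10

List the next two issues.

These are Saturdays at 28- or 35-day spacing (35, 28, 28, 35, 28).
The pattern: 2nd Saturday of the month.
2nd Saturday of February 2004: 2004-02-14.
March 2004 — 2nd Saturday is 2004-03-13.

2004-02-14, 2004-03-13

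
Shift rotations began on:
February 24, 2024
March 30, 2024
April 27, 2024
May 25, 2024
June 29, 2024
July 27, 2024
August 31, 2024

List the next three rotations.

All Saturdays; the gaps (35, 28, 28, 35, 28, 35) vary with month length.
This is the last Saturday of each month.
Last Saturday of September 2024: September 28, 2024.
Last Saturday of October 2024: October 26, 2024.
November 2024 ends with Saturday November 30, 2024.

September 28, 2024; October 26, 2024; November 30, 2024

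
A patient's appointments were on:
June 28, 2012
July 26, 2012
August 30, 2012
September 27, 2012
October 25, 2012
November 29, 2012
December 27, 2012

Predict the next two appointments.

January 31, 2013; February 28, 2013

These are Thursdays with 28, 35, 28, 28, 35, 28-day gaps.
Each is the final Thursday of its month — August 30, 2012 is past the 28th, so '4th Thursday' doesn't fit.
January 2013 ends with Thursday January 31, 2013.
Last Thursday of February 2013: February 28, 2013.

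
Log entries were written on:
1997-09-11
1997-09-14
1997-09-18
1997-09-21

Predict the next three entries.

Every event lands on a Thursday or Sunday (gaps cycle 3, 4, 3).
So the schedule is: every Thursday and Sunday.
The following Thursday is 1997-09-25.
Next Sunday: 1997-09-28.
The following Thursday is 1997-10-02.

1997-09-25, 1997-09-28, 1997-10-02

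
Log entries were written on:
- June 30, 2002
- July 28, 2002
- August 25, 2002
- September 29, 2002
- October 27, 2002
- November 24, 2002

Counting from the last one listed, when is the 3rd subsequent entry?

All Sundays; the gaps (28, 28, 35, 28, 28) vary with month length.
This is the last Sunday of each month.
December 2002 ends with Sunday December 29, 2002.
Last Sunday of January 2003: January 26, 2003.
February 2003 ends with Sunday February 23, 2003.

February 23, 2003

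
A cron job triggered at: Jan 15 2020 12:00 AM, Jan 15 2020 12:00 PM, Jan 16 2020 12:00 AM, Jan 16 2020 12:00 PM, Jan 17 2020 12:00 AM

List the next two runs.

The interval is a steady 12 hours (12, 12, 12, 12).
Jan 17 2020 12:00 AM + 12 h = Jan 17 2020 12:00 PM.
Jan 17 2020 12:00 PM + 12 h = Jan 18 2020 12:00 AM.

Jan 17 2020 12:00 PM, Jan 18 2020 12:00 AM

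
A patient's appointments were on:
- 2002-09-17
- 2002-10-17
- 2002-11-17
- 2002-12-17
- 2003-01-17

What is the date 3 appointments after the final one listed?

Gaps: 30, 31, 30, 31 days — not constant. Every event is on the 17th of the month.
Pattern: the 17th of each month.
February 2003: 2003-02-17.
Next: March 2003 → 2003-03-17.
Next: April 2003 → 2003-04-17.

2003-04-17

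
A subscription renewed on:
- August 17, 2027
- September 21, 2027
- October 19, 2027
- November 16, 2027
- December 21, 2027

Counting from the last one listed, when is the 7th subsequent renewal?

All dates are Tuesdays, 35, 28, 28, 35 days apart.
Specifically, the 3rd Tuesday of each month.
3rd Tuesday of January 2028: January 18, 2028.
February 2028 — 3rd Tuesday is February 15, 2028.
March 2028 — 3rd Tuesday is March 21, 2028.
April 2028 — 3rd Tuesday is April 18, 2028.
3rd Tuesday of May 2028: May 16, 2028.
3rd Tuesday of June 2028: June 20, 2028.
July 2028 — 3rd Tuesday is July 18, 2028.

July 18, 2028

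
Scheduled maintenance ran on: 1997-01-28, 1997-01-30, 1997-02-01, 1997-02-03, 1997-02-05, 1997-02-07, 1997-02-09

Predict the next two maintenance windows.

1997-02-11, 1997-02-13

Every event comes 2 days after the last (2, 2, 2, 2, 2, 2).
1997-02-09 + 2 days = 1997-02-11.
1997-02-11 + 2 days = 1997-02-13.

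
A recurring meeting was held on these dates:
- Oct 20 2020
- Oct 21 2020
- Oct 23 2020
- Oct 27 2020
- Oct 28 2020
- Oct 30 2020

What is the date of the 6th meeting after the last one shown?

Nov 13 2020

Gaps: 1, 2, 4, 1, 2 days — not constant, but cyclic with period 3.
The events fall on every Tuesday, Wednesday and Friday.
The following Tuesday is Nov 3 2020.
Next Wednesday: Nov 4 2020.
Next Friday: Nov 6 2020.
The following Tuesday is Nov 10 2020.
Next Wednesday: Nov 11 2020.
The following Friday is Nov 13 2020.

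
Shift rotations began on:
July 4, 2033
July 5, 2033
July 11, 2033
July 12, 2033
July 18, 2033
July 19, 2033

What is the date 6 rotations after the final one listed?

The gap pattern 1, 6, 1, 6, 1 repeats every 2 events.
These are the Mondays and Tuesdays of each week.
Next Monday: July 25, 2033.
The following Tuesday is July 26, 2033.
Next Monday: August 1, 2033.
The following Tuesday is August 2, 2033.
Next Monday: August 8, 2033.
The following Tuesday is August 9, 2033.

August 9, 2033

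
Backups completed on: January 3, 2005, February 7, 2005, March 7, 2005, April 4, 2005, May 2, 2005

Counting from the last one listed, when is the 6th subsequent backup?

All dates are Mondays, 35, 28, 28, 28 days apart.
Specifically, the 1st Monday of each month.
1st Monday of June 2005: June 6, 2005.
1st Monday of July 2005: July 4, 2005.
1st Monday of August 2005: August 1, 2005.
September 2005 — 1st Monday is September 5, 2005.
October 2005 — 1st Monday is October 3, 2005.
1st Monday of November 2005: November 7, 2005.

November 7, 2005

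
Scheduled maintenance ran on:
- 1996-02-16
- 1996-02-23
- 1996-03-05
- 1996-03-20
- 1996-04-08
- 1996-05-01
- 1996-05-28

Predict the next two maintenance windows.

The spacing grows by 4 each time: 7, 11, 15, 19, 23, 27 days.
Next gap: 31 days. 1996-05-28 + 31 days = 1996-06-28.
Next gap: 35 days. 1996-06-28 + 35 days = 1996-08-02.

1996-06-28, 1996-08-02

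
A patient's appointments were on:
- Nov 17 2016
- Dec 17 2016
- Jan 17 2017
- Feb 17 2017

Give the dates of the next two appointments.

Gaps: 30, 31, 31 days — not constant. Every event is on the 17th of the month.
Pattern: the 17th of each month.
March 2017: Mar 17 2017.
April 2017: Apr 17 2017.

Mar 17 2017, Apr 17 2017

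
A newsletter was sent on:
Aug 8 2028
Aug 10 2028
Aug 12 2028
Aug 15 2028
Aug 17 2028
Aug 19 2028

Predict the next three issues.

Gaps: 2, 2, 3, 2, 2 days — not constant, but cyclic with period 3.
The events fall on every Tuesday, Thursday and Saturday.
The following Tuesday is Aug 22 2028.
Next Thursday: Aug 24 2028.
Next Saturday: Aug 26 2028.

Aug 22 2028, Aug 24 2028, Aug 26 2028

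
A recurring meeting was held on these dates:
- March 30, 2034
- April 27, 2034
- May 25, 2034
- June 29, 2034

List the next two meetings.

July 27, 2034; August 31, 2034

These are Thursdays with 28, 28, 35-day gaps.
Each is the final Thursday of its month — March 30, 2034 is past the 28th, so '4th Thursday' doesn't fit.
July 2034 ends with Thursday July 27, 2034.
Last Thursday of August 2034: August 31, 2034.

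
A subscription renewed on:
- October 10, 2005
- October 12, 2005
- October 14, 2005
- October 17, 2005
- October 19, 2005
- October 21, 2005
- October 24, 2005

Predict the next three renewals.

Every event lands on a Monday or Wednesday or Friday (gaps cycle 2, 2, 3, 2, 2, 3).
So the schedule is: every Monday, Wednesday and Friday.
The following Wednesday is October 26, 2005.
Next Friday: October 28, 2005.
The following Monday is October 31, 2005.

October 26, 2005; October 28, 2005; October 31, 2005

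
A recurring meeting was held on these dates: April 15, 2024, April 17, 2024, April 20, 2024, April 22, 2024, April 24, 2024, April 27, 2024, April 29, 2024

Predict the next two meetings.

Gaps: 2, 3, 2, 2, 3, 2 days — not constant, but cyclic with period 3.
The events fall on every Monday, Wednesday and Saturday.
Next Wednesday: May 1, 2024.
Next Saturday: May 4, 2024.

May 1, 2024; May 4, 2024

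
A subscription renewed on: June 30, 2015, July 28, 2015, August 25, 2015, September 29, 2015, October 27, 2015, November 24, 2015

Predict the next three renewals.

These are Tuesdays with 28, 28, 35, 28, 28-day gaps.
Each is the final Tuesday of its month — June 30, 2015 is past the 28th, so '4th Tuesday' doesn't fit.
December 2015 ends with Tuesday December 29, 2015.
Last Tuesday of January 2016: January 26, 2016.
Last Tuesday of February 2016: February 23, 2016.

December 29, 2015; January 26, 2016; February 23, 2016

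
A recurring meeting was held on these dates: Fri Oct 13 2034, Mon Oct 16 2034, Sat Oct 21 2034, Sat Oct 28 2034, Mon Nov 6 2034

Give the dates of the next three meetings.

The spacing grows by 2 each time: 3, 5, 7, 9 days.
Next gap: 11 days. Mon Nov 6 2034 + 11 days = Fri Nov 17 2034.
Next gap: 13 days. Fri Nov 17 2034 + 13 days = Thu Nov 30 2034.
Next gap: 15 days. Thu Nov 30 2034 + 15 days = Fri Dec 15 2034.

Fri Nov 17 2034, Thu Nov 30 2034, Fri Dec 15 2034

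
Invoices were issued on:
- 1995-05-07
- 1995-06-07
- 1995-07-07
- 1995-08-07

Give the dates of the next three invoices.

1995-09-07, 1995-10-07, 1995-11-07

The day-of-month is always 7 (31, 30, 31 days between events).
So this recurs on the 7th of each month.
Next: September 1995 → 1995-09-07.
Next: October 1995 → 1995-10-07.
November 1995: 1995-11-07.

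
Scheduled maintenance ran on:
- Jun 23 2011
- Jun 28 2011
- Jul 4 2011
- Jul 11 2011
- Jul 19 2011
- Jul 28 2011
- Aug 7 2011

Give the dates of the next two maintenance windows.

The spacing grows by 1 each time: 5, 6, 7, 8, 9, 10 days.
Next gap: 11 days. Aug 7 2011 + 11 days = Aug 18 2011.
Next gap: 12 days. Aug 18 2011 + 12 days = Aug 30 2011.

Aug 18 2011, Aug 30 2011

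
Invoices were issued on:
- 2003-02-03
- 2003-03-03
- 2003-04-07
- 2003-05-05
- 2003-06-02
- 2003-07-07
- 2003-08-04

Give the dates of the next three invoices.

2003-09-01, 2003-10-06, 2003-11-03

All dates are Mondays, 28, 35, 28, 28, 35, 28 days apart.
Specifically, the 1st Monday of each month.
September 2003 — 1st Monday is 2003-09-01.
1st Monday of October 2003: 2003-10-06.
November 2003 — 1st Monday is 2003-11-03.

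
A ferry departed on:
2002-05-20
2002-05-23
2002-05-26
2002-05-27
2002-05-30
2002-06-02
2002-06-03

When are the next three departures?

2002-06-06, 2002-06-09, 2002-06-10

Gaps: 3, 3, 1, 3, 3, 1 days — not constant, but cyclic with period 3.
The events fall on every Monday, Thursday and Sunday.
Next Thursday: 2002-06-06.
The following Sunday is 2002-06-09.
The following Monday is 2002-06-10.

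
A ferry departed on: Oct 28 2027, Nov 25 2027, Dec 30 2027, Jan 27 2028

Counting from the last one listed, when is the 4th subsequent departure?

May 25 2028

Every date is a Thursday; gaps 28, 35, 28 days.
Each is the last Thursday of its month (at least one falls on the 29th or later, ruling out '4th Thursday').
Last Thursday of February 2028: Feb 24 2028.
Last Thursday of March 2028: Mar 30 2028.
April 2028 ends with Thursday Apr 27 2028.
Last Thursday of May 2028: May 25 2028.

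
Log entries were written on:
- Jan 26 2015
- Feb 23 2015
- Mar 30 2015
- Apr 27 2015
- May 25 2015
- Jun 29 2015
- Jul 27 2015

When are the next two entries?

Aug 31 2015, Sep 28 2015

Every date is a Monday; gaps 28, 35, 28, 28, 35, 28 days.
Each is the last Monday of its month (at least one falls on the 29th or later, ruling out '4th Monday').
August 2015 ends with Monday Aug 31 2015.
Last Monday of September 2015: Sep 28 2015.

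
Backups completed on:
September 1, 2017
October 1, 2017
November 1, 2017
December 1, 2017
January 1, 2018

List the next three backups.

The day-of-month is always 1 (30, 31, 30, 31 days between events).
So this recurs on the 1st of each month.
Next: February 2018 → February 1, 2018.
Next: March 2018 → March 1, 2018.
Next: April 2018 → April 1, 2018.

February 1, 2018; March 1, 2018; April 1, 2018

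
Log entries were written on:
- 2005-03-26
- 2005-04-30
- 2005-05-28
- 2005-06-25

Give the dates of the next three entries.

2005-07-30, 2005-08-27, 2005-09-24

All Saturdays; the gaps (35, 28, 28) vary with month length.
This is the last Saturday of each month.
July 2005 ends with Saturday 2005-07-30.
August 2005 ends with Saturday 2005-08-27.
September 2005 ends with Saturday 2005-09-24.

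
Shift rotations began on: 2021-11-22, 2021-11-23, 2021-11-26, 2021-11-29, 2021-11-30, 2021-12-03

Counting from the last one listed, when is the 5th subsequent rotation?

2021-12-14

Every event lands on a Monday or Tuesday or Friday (gaps cycle 1, 3, 3, 1, 3).
So the schedule is: every Monday, Tuesday and Friday.
Next Monday: 2021-12-06.
The following Tuesday is 2021-12-07.
Next Friday: 2021-12-10.
The following Monday is 2021-12-13.
The following Tuesday is 2021-12-14.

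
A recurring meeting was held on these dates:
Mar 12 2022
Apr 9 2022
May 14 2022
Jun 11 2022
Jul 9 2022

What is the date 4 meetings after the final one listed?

Nov 12 2022

Gaps: 28, 35, 28, 28 days — a mix of 28 and 35. Every date is a Saturday.
Each is the 2nd Saturday of its month.
August 2022 — 2nd Saturday is Aug 13 2022.
September 2022 — 2nd Saturday is Sep 10 2022.
October 2022 — 2nd Saturday is Oct 8 2022.
2nd Saturday of November 2022: Nov 12 2022.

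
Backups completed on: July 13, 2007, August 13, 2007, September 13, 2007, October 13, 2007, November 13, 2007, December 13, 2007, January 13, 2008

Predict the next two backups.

The day-of-month is always 13 (31, 31, 30, 31, 30, 31 days between events).
So this recurs on the 13th of each month.
Next: February 2008 → February 13, 2008.
Next: March 2008 → March 13, 2008.

February 13, 2008; March 13, 2008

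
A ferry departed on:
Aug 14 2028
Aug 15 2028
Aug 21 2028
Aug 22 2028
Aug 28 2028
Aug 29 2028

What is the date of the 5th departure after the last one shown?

Every event lands on a Monday or Tuesday (gaps cycle 1, 6, 1, 6, 1).
So the schedule is: every Monday and Tuesday.
Next Monday: Sep 4 2028.
Next Tuesday: Sep 5 2028.
The following Monday is Sep 11 2028.
The following Tuesday is Sep 12 2028.
The following Monday is Sep 18 2028.

Sep 18 2028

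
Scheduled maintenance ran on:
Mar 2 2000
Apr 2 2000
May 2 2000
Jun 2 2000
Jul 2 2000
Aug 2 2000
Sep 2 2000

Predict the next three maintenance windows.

The day-of-month is always 2 (31, 30, 31, 30, 31, 31 days between events).
So this recurs on the 2nd of each month.
October 2000: Oct 2 2000.
November 2000: Nov 2 2000.
December 2000: Dec 2 2000.

Oct 2 2000, Nov 2 2000, Dec 2 2000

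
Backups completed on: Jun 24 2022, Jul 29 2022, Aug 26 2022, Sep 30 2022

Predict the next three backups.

Oct 28 2022, Nov 25 2022, Dec 30 2022

These are Fridays with 35, 28, 35-day gaps.
Each is the final Friday of its month — Jul 29 2022 is past the 28th, so '4th Friday' doesn't fit.
October 2022 ends with Friday Oct 28 2022.
November 2022 ends with Friday Nov 25 2022.
December 2022 ends with Friday Dec 30 2022.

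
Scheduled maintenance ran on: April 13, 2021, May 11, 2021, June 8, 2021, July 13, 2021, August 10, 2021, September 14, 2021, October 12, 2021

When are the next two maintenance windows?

November 9, 2021; December 14, 2021

These are Tuesdays at 28- or 35-day spacing (28, 28, 35, 28, 35, 28).
The pattern: 2nd Tuesday of the month.
November 2021 — 2nd Tuesday is November 9, 2021.
2nd Tuesday of December 2021: December 14, 2021.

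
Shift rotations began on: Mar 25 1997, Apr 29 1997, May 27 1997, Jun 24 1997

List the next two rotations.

All Tuesdays; the gaps (35, 28, 28) vary with month length.
This is the last Tuesday of each month.
July 1997 ends with Tuesday Jul 29 1997.
August 1997 ends with Tuesday Aug 26 1997.

Jul 29 1997, Aug 26 1997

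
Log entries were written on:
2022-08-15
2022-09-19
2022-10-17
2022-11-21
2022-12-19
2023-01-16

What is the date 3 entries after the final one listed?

2023-04-17

These are Mondays at 28- or 35-day spacing (35, 28, 35, 28, 28).
The pattern: 3rd Monday of the month.
3rd Monday of February 2023: 2023-02-20.
March 2023 — 3rd Monday is 2023-03-20.
April 2023 — 3rd Monday is 2023-04-17.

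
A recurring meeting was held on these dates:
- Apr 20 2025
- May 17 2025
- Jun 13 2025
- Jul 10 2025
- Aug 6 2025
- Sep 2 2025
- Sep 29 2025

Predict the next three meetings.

The spacing is 27, 27, 27, 27, 27, 27 days — always 27 days.
Sep 29 2025 + 27 days = Oct 26 2025.
Oct 26 2025 + 27 days = Nov 22 2025.
Nov 22 2025 + 27 days = Dec 19 2025.

Oct 26 2025, Nov 22 2025, Dec 19 2025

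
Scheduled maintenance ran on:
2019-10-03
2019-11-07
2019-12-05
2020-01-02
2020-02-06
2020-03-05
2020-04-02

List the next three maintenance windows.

2020-05-07, 2020-06-04, 2020-07-02

Gaps: 35, 28, 28, 35, 28, 28 days — a mix of 28 and 35. Every date is a Thursday.
Each is the 1st Thursday of its month.
1st Thursday of May 2020: 2020-05-07.
June 2020 — 1st Thursday is 2020-06-04.
July 2020 — 1st Thursday is 2020-07-02.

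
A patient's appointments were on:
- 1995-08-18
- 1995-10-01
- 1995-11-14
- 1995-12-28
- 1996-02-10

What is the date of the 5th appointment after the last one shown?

Every event comes 44 days after the last (44, 44, 44, 44).
1996-02-10 + 44 days = 1996-03-25.
1996-03-25 + 44 days = 1996-05-08.
1996-05-08 + 44 days = 1996-06-21.
1996-06-21 + 44 days = 1996-08-04.
1996-08-04 + 44 days = 1996-09-17.

1996-09-17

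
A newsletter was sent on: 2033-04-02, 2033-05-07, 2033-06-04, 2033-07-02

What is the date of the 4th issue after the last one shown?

These are Saturdays at 28- or 35-day spacing (35, 28, 28).
The pattern: 1st Saturday of the month.
August 2033 — 1st Saturday is 2033-08-06.
1st Saturday of September 2033: 2033-09-03.
October 2033 — 1st Saturday is 2033-10-01.
1st Saturday of November 2033: 2033-11-05.

2033-11-05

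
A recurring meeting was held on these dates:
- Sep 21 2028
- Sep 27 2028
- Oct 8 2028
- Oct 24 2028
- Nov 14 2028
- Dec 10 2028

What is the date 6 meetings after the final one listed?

Aug 28 2029

Gaps: 6, 11, 16, 21, 26 days — each gap is 5 larger than the previous one.
Next gap: 31 days. Dec 10 2028 + 31 days = Jan 10 2029.
Next gap: 36 days. Jan 10 2029 + 36 days = Feb 15 2029.
Next gap: 41 days. Feb 15 2029 + 41 days = Mar 28 2029.
Next gap: 46 days. Mar 28 2029 + 46 days = May 13 2029.
Next gap: 51 days. May 13 2029 + 51 days = Jul 3 2029.
Next gap: 56 days. Jul 3 2029 + 56 days = Aug 28 2029.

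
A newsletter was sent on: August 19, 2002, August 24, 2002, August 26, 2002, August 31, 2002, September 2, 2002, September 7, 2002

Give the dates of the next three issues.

September 9, 2002; September 14, 2002; September 16, 2002

Every event lands on a Monday or Saturday (gaps cycle 5, 2, 5, 2, 5).
So the schedule is: every Monday and Saturday.
Next Monday: September 9, 2002.
Next Saturday: September 14, 2002.
The following Monday is September 16, 2002.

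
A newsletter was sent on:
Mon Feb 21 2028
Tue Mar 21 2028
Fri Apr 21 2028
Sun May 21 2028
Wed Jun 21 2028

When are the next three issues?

Fri Jul 21 2028, Mon Aug 21 2028, Thu Sep 21 2028

The day-of-month is always 21 (29, 31, 30, 31 days between events).
So this recurs on the 21st of each month.
July 2028: Fri Jul 21 2028.
Next: August 2028 → Mon Aug 21 2028.
September 2028: Thu Sep 21 2028.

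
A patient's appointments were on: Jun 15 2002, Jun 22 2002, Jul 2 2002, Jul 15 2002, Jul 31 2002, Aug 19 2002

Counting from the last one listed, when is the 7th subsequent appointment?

Mar 24 2003

Gaps: 7, 10, 13, 16, 19 days — each gap is 3 larger than the previous one.
Next gap: 22 days. Aug 19 2002 + 22 days = Sep 10 2002.
Next gap: 25 days. Sep 10 2002 + 25 days = Oct 5 2002.
Next gap: 28 days. Oct 5 2002 + 28 days = Nov 2 2002.
Next gap: 31 days. Nov 2 2002 + 31 days = Dec 3 2002.
Next gap: 34 days. Dec 3 2002 + 34 days = Jan 6 2003.
Next gap: 37 days. Jan 6 2003 + 37 days = Feb 12 2003.
Next gap: 40 days. Feb 12 2003 + 40 days = Mar 24 2003.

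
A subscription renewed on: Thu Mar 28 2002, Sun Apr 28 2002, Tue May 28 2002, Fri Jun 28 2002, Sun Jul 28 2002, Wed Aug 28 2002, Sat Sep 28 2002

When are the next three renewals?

Mon Oct 28 2002, Thu Nov 28 2002, Sat Dec 28 2002

Each date is the 28th; the gaps (31, 30, 31, 30, 31, 31) track the month lengths.
The rule is the 28th of each month.
Next: October 2002 → Mon Oct 28 2002.
Next: November 2002 → Thu Nov 28 2002.
Next: December 2002 → Sat Dec 28 2002.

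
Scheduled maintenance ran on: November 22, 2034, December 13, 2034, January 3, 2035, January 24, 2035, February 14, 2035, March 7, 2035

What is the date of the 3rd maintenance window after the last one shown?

Every event comes 21 days after the last (21, 21, 21, 21, 21).
March 7, 2035 + 21 days = March 28, 2035.
March 28, 2035 + 21 days = April 18, 2035.
April 18, 2035 + 21 days = May 9, 2035.

May 9, 2035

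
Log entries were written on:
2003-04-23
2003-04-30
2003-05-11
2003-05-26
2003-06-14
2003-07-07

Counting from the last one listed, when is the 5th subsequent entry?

2003-12-29

Gaps: 7, 11, 15, 19, 23 days — each gap is 4 larger than the previous one.
Next gap: 27 days. 2003-07-07 + 27 days = 2003-08-03.
Next gap: 31 days. 2003-08-03 + 31 days = 2003-09-03.
Next gap: 35 days. 2003-09-03 + 35 days = 2003-10-08.
Next gap: 39 days. 2003-10-08 + 39 days = 2003-11-16.
Next gap: 43 days. 2003-11-16 + 43 days = 2003-12-29.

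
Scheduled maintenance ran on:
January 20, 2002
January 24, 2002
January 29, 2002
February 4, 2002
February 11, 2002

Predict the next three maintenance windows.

Intervals are 4, 5, 6, 7 days — an arithmetic progression with common difference 1.
Next gap: 8 days. February 11, 2002 + 8 days = February 19, 2002.
Next gap: 9 days. February 19, 2002 + 9 days = February 28, 2002.
Next gap: 10 days. February 28, 2002 + 10 days = March 10, 2002.

February 19, 2002; February 28, 2002; March 10, 2002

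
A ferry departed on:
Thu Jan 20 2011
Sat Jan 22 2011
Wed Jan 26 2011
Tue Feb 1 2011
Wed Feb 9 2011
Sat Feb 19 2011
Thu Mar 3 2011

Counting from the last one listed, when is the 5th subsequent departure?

Wed Jun 1 2011

The spacing grows by 2 each time: 2, 4, 6, 8, 10, 12 days.
Next gap: 14 days. Thu Mar 3 2011 + 14 days = Thu Mar 17 2011.
Next gap: 16 days. Thu Mar 17 2011 + 16 days = Sat Apr 2 2011.
Next gap: 18 days. Sat Apr 2 2011 + 18 days = Wed Apr 20 2011.
Next gap: 20 days. Wed Apr 20 2011 + 20 days = Tue May 10 2011.
Next gap: 22 days. Tue May 10 2011 + 22 days = Wed Jun 1 2011.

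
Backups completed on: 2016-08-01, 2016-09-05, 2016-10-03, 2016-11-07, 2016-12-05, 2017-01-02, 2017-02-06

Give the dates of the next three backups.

2017-03-06, 2017-04-03, 2017-05-01

All dates are Mondays, 35, 28, 35, 28, 28, 35 days apart.
Specifically, the 1st Monday of each month.
1st Monday of March 2017: 2017-03-06.
April 2017 — 1st Monday is 2017-04-03.
May 2017 — 1st Monday is 2017-05-01.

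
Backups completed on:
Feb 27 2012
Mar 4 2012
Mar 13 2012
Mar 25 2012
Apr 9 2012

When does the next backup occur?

Apr 27 2012

Gaps: 6, 9, 12, 15 days — each gap is 3 larger than the previous one.
Next gap: 18 days. Apr 9 2012 + 18 days = Apr 27 2012.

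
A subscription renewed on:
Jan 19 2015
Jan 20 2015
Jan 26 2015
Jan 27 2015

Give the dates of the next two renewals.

Feb 2 2015, Feb 3 2015

Every event lands on a Monday or Tuesday (gaps cycle 1, 6, 1).
So the schedule is: every Monday and Tuesday.
Next Monday: Feb 2 2015.
The following Tuesday is Feb 3 2015.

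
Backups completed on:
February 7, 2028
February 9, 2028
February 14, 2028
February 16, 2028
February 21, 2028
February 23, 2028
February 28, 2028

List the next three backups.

The gap pattern 2, 5, 2, 5, 2, 5 repeats every 2 events.
These are the Mondays and Wednesdays of each week.
Next Wednesday: March 1, 2028.
The following Monday is March 6, 2028.
Next Wednesday: March 8, 2028.

March 1, 2028; March 6, 2028; March 8, 2028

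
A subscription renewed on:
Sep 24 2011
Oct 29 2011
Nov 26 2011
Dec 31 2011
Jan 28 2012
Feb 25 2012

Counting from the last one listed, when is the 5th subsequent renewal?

Jul 28 2012

All Saturdays; the gaps (35, 28, 35, 28, 28) vary with month length.
This is the last Saturday of each month.
March 2012 ends with Saturday Mar 31 2012.
Last Saturday of April 2012: Apr 28 2012.
May 2012 ends with Saturday May 26 2012.
Last Saturday of June 2012: Jun 30 2012.
July 2012 ends with Saturday Jul 28 2012.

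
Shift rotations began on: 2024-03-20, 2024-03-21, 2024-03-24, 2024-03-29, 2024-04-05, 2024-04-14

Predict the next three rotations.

2024-04-25, 2024-05-08, 2024-05-23

The spacing grows by 2 each time: 1, 3, 5, 7, 9 days.
Next gap: 11 days. 2024-04-14 + 11 days = 2024-04-25.
Next gap: 13 days. 2024-04-25 + 13 days = 2024-05-08.
Next gap: 15 days. 2024-05-08 + 15 days = 2024-05-23.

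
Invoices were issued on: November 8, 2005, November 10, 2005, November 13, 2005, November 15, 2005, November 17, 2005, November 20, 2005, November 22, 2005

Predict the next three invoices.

November 24, 2005; November 27, 2005; November 29, 2005

Gaps: 2, 3, 2, 2, 3, 2 days — not constant, but cyclic with period 3.
The events fall on every Tuesday, Thursday and Sunday.
Next Thursday: November 24, 2005.
Next Sunday: November 27, 2005.
The following Tuesday is November 29, 2005.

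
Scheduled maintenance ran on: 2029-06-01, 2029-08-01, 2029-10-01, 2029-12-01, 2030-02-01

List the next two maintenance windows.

2030-04-01, 2030-06-01

Gaps: 61, 61, 61, 62 days — not constant. Every event is on the 1st of the month.
Pattern: the 1st of every 2 months.
April 2030: 2030-04-01.
June 2030: 2030-06-01.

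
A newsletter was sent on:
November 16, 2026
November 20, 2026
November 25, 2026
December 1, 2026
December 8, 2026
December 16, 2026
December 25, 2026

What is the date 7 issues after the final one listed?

Intervals are 4, 5, 6, 7, 8, 9 days — an arithmetic progression with common difference 1.
Next gap: 10 days. December 25, 2026 + 10 days = January 4, 2027.
Next gap: 11 days. January 4, 2027 + 11 days = January 15, 2027.
Next gap: 12 days. January 15, 2027 + 12 days = January 27, 2027.
Next gap: 13 days. January 27, 2027 + 13 days = February 9, 2027.
Next gap: 14 days. February 9, 2027 + 14 days = February 23, 2027.
Next gap: 15 days. February 23, 2027 + 15 days = March 10, 2027.
Next gap: 16 days. March 10, 2027 + 16 days = March 26, 2027.

March 26, 2027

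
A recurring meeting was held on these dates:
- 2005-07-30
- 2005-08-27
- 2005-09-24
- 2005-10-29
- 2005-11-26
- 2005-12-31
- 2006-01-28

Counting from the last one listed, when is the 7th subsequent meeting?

These are Saturdays with 28, 28, 35, 28, 35, 28-day gaps.
Each is the final Saturday of its month — 2005-07-30 is past the 28th, so '4th Saturday' doesn't fit.
February 2006 ends with Saturday 2006-02-25.
March 2006 ends with Saturday 2006-03-25.
April 2006 ends with Saturday 2006-04-29.
Last Saturday of May 2006: 2006-05-27.
June 2006 ends with Saturday 2006-06-24.
Last Saturday of July 2006: 2006-07-29.
August 2006 ends with Saturday 2006-08-26.

2006-08-26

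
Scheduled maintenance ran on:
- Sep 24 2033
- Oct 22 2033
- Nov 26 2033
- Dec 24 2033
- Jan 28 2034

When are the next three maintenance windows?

All dates are Saturdays, 28, 35, 28, 35 days apart.
Specifically, the 4th Saturday of each month.
4th Saturday of February 2034: Feb 25 2034.
4th Saturday of March 2034: Mar 25 2034.
4th Saturday of April 2034: Apr 22 2034.

Feb 25 2034, Mar 25 2034, Apr 22 2034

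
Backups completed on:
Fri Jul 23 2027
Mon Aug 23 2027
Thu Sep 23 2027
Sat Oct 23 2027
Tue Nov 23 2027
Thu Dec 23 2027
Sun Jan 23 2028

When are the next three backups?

The day-of-month is always 23 (31, 31, 30, 31, 30, 31 days between events).
So this recurs on the 23rd of each month.
February 2028: Wed Feb 23 2028.
Next: March 2028 → Thu Mar 23 2028.
Next: April 2028 → Sun Apr 23 2028.

Wed Feb 23 2028, Thu Mar 23 2028, Sun Apr 23 2028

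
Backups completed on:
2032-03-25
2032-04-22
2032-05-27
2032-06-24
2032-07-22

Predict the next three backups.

2032-08-26, 2032-09-23, 2032-10-28

Gaps: 28, 35, 28, 28 days — a mix of 28 and 35. Every date is a Thursday.
Each is the 4th Thursday of its month.
August 2032 — 4th Thursday is 2032-08-26.
4th Thursday of September 2032: 2032-09-23.
October 2032 — 4th Thursday is 2032-10-28.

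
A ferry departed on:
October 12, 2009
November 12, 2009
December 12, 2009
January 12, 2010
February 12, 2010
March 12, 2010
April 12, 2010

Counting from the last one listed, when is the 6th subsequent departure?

October 12, 2010

The day-of-month is always 12 (31, 30, 31, 31, 28, 31 days between events).
So this recurs on the 12th of each month.
Next: May 2010 → May 12, 2010.
Next: June 2010 → June 12, 2010.
Next: July 2010 → July 12, 2010.
Next: August 2010 → August 12, 2010.
Next: September 2010 → September 12, 2010.
Next: October 2010 → October 12, 2010.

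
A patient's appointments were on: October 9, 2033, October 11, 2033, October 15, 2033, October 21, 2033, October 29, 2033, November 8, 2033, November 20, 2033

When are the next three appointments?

December 4, 2033; December 20, 2033; January 7, 2034

The spacing grows by 2 each time: 2, 4, 6, 8, 10, 12 days.
Next gap: 14 days. November 20, 2033 + 14 days = December 4, 2033.
Next gap: 16 days. December 4, 2033 + 16 days = December 20, 2033.
Next gap: 18 days. December 20, 2033 + 18 days = January 7, 2034.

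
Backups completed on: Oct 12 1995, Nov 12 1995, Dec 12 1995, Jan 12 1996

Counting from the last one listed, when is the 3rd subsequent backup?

Apr 12 1996

Each date is the 12th; the gaps (31, 30, 31) track the month lengths.
The rule is the 12th of each month.
Next: February 1996 → Feb 12 1996.
Next: March 1996 → Mar 12 1996.
April 1996: Apr 12 1996.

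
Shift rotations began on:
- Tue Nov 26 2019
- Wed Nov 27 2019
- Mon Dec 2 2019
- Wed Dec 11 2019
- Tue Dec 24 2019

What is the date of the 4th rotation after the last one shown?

Wed Mar 25 2020

Gaps: 1, 5, 9, 13 days — each gap is 4 larger than the previous one.
Next gap: 17 days. Tue Dec 24 2019 + 17 days = Fri Jan 10 2020.
Next gap: 21 days. Fri Jan 10 2020 + 21 days = Fri Jan 31 2020.
Next gap: 25 days. Fri Jan 31 2020 + 25 days = Tue Feb 25 2020.
Next gap: 29 days. Tue Feb 25 2020 + 29 days = Wed Mar 25 2020.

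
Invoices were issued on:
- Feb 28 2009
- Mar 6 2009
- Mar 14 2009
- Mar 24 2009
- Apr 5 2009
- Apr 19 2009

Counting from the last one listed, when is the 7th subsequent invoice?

Sep 20 2009

Gaps: 6, 8, 10, 12, 14 days — each gap is 2 larger than the previous one.
Next gap: 16 days. Apr 19 2009 + 16 days = May 5 2009.
Next gap: 18 days. May 5 2009 + 18 days = May 23 2009.
Next gap: 20 days. May 23 2009 + 20 days = Jun 12 2009.
Next gap: 22 days. Jun 12 2009 + 22 days = Jul 4 2009.
Next gap: 24 days. Jul 4 2009 + 24 days = Jul 28 2009.
Next gap: 26 days. Jul 28 2009 + 26 days = Aug 23 2009.
Next gap: 28 days. Aug 23 2009 + 28 days = Sep 20 2009.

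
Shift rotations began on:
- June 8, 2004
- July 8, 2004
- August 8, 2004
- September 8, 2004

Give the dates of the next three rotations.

October 8, 2004; November 8, 2004; December 8, 2004

Gaps: 30, 31, 31 days — not constant. Every event is on the 8th of the month.
Pattern: the 8th of each month.
Next: October 2004 → October 8, 2004.
November 2004: November 8, 2004.
December 2004: December 8, 2004.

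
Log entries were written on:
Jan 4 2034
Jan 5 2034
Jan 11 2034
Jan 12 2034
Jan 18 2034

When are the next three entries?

Jan 19 2034, Jan 25 2034, Jan 26 2034

The gap pattern 1, 6, 1, 6 repeats every 2 events.
These are the Wednesdays and Thursdays of each week.
Next Thursday: Jan 19 2034.
Next Wednesday: Jan 25 2034.
The following Thursday is Jan 26 2034.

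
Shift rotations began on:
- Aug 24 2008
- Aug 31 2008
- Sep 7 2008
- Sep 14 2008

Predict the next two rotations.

Sep 21 2008, Sep 28 2008

Every event comes 7 days after the last (7, 7, 7).
Sep 14 2008 + 7 days = Sep 21 2008.
Sep 21 2008 + 7 days = Sep 28 2008.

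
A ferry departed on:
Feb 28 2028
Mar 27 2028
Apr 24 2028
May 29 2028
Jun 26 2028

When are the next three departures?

Jul 31 2028, Aug 28 2028, Sep 25 2028

All Mondays; the gaps (28, 28, 35, 28) vary with month length.
This is the last Monday of each month.
July 2028 ends with Monday Jul 31 2028.
Last Monday of August 2028: Aug 28 2028.
Last Monday of September 2028: Sep 25 2028.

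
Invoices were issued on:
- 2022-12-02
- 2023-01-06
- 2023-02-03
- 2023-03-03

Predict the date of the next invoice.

2023-04-07

All dates are Fridays, 35, 28, 28 days apart.
Specifically, the 1st Friday of each month.
April 2023 — 1st Friday is 2023-04-07.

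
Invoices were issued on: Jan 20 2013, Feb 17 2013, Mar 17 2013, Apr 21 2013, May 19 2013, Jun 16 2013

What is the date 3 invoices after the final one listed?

Sep 15 2013

These are Sundays at 28- or 35-day spacing (28, 28, 35, 28, 28).
The pattern: 3rd Sunday of the month.
3rd Sunday of July 2013: Jul 21 2013.
August 2013 — 3rd Sunday is Aug 18 2013.
September 2013 — 3rd Sunday is Sep 15 2013.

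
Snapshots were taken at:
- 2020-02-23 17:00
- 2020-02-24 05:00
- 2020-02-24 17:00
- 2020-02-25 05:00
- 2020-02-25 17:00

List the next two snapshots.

Gaps: 12, 12, 12, 12 hours — each event is 12 hours after the previous one.
2020-02-25 17:00 + 12 h = 2020-02-26 05:00.
2020-02-26 05:00 + 12 h = 2020-02-26 17:00.

2020-02-26 05:00, 2020-02-26 17:00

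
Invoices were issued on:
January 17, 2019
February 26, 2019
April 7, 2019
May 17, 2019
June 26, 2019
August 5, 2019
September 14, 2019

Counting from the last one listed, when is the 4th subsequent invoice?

Every event comes 40 days after the last (40, 40, 40, 40, 40, 40).
September 14, 2019 + 40 days = October 24, 2019.
October 24, 2019 + 40 days = December 3, 2019.
December 3, 2019 + 40 days = January 12, 2020.
January 12, 2020 + 40 days = February 21, 2020.

February 21, 2020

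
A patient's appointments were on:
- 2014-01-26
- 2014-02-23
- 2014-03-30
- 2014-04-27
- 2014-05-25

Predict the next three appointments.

2014-06-29, 2014-07-27, 2014-08-31

Every date is a Sunday; gaps 28, 35, 28, 28 days.
Each is the last Sunday of its month (at least one falls on the 29th or later, ruling out '4th Sunday').
Last Sunday of June 2014: 2014-06-29.
Last Sunday of July 2014: 2014-07-27.
Last Sunday of August 2014: 2014-08-31.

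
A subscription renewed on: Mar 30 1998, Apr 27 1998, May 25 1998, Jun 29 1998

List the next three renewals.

Jul 27 1998, Aug 31 1998, Sep 28 1998

All Mondays; the gaps (28, 28, 35) vary with month length.
This is the last Monday of each month.
July 1998 ends with Monday Jul 27 1998.
Last Monday of August 1998: Aug 31 1998.
September 1998 ends with Monday Sep 28 1998.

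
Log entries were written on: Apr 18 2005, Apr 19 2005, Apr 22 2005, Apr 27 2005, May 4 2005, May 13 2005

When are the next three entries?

The spacing grows by 2 each time: 1, 3, 5, 7, 9 days.
Next gap: 11 days. May 13 2005 + 11 days = May 24 2005.
Next gap: 13 days. May 24 2005 + 13 days = Jun 6 2005.
Next gap: 15 days. Jun 6 2005 + 15 days = Jun 21 2005.

May 24 2005, Jun 6 2005, Jun 21 2005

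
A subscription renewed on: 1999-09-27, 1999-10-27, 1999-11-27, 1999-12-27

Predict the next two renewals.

2000-01-27, 2000-02-27

Gaps: 30, 31, 30 days — not constant. Every event is on the 27th of the month.
Pattern: the 27th of each month.
January 2000: 2000-01-27.
Next: February 2000 → 2000-02-27.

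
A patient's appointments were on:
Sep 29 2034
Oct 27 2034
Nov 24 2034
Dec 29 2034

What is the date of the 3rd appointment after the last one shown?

All Fridays; the gaps (28, 28, 35) vary with month length.
This is the last Friday of each month.
Last Friday of January 2035: Jan 26 2035.
Last Friday of February 2035: Feb 23 2035.
March 2035 ends with Friday Mar 30 2035.

Mar 30 2035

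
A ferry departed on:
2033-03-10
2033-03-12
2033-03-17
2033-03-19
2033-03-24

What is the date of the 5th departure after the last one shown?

2033-04-09

The gap pattern 2, 5, 2, 5 repeats every 2 events.
These are the Thursdays and Saturdays of each week.
Next Saturday: 2033-03-26.
Next Thursday: 2033-03-31.
Next Saturday: 2033-04-02.
The following Thursday is 2033-04-07.
The following Saturday is 2033-04-09.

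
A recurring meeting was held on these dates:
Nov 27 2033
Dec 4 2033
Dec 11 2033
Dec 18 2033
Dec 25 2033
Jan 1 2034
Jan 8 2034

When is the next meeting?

Jan 15 2034

The spacing is 7, 7, 7, 7, 7, 7 days — always 7 days.
Jan 8 2034 + 7 days = Jan 15 2034.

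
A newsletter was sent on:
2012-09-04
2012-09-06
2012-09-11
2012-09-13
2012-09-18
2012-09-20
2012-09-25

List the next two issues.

2012-09-27, 2012-10-02

Gaps: 2, 5, 2, 5, 2, 5 days — not constant, but cyclic with period 2.
The events fall on every Tuesday and Thursday.
Next Thursday: 2012-09-27.
The following Tuesday is 2012-10-02.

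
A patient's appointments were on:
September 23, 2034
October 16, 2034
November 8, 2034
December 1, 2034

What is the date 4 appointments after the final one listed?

Every event comes 23 days after the last (23, 23, 23).
December 1, 2034 + 23 days = December 24, 2034.
December 24, 2034 + 23 days = January 16, 2035.
January 16, 2035 + 23 days = February 8, 2035.
February 8, 2035 + 23 days = March 3, 2035.

March 3, 2035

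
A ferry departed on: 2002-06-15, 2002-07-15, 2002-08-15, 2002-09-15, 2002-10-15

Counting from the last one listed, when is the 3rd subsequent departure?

The day-of-month is always 15 (30, 31, 31, 30 days between events).
So this recurs on the 15th of each month.
November 2002: 2002-11-15.
Next: December 2002 → 2002-12-15.
Next: January 2003 → 2003-01-15.

2003-01-15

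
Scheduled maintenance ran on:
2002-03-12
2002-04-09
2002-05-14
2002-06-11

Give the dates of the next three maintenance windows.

All dates are Tuesdays, 28, 35, 28 days apart.
Specifically, the 2nd Tuesday of each month.
July 2002 — 2nd Tuesday is 2002-07-09.
2nd Tuesday of August 2002: 2002-08-13.
2nd Tuesday of September 2002: 2002-09-10.

2002-07-09, 2002-08-13, 2002-09-10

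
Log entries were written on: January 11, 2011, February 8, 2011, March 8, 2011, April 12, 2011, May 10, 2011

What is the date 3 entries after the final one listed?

August 9, 2011

These are Tuesdays at 28- or 35-day spacing (28, 28, 35, 28).
The pattern: 2nd Tuesday of the month.
2nd Tuesday of June 2011: June 14, 2011.
2nd Tuesday of July 2011: July 12, 2011.
August 2011 — 2nd Tuesday is August 9, 2011.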